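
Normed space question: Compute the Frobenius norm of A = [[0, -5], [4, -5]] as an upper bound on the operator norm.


||A||_F^2 = sum a_ij^2
= 0^2 + (-5)^2 + 4^2 + (-5)^2
= 0 + 25 + 16 + 25 = 66
||A||_F = sqrt(66) = 8.1240

8.1240


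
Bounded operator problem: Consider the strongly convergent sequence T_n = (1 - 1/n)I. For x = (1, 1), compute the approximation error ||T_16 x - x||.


T_16 x - x = (1 - 1/16)x - x = -x/16
||x|| = sqrt(2) = 1.4142
||T_16 x - x|| = ||x||/16 = 1.4142/16 = 0.0884

0.0884


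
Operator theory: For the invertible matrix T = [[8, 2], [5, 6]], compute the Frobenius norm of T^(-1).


det(T) = 8*6 - 2*5 = 38
T^(-1) = (1/38) * [[6, -2], [-5, 8]] = [[0.1579, -0.0526], [-0.1316, 0.2105]]
||T^(-1)||_F^2 = 0.1579^2 + (-0.0526)^2 + (-0.1316)^2 + 0.2105^2 = 0.0893
||T^(-1)||_F = sqrt(0.0893) = 0.2989

0.2989


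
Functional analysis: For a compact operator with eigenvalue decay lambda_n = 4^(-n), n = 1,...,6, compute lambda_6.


The eigenvalue formula gives lambda_6 = 1/4^6
= 1/4096
= 2.4414e-04

2.4414e-04


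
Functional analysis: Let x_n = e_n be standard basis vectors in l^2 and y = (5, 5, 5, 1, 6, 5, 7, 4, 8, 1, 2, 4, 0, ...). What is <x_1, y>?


x_1 = e_1 is the standard basis vector with 1 in position 1.
<x_1, y> = y_1 = 5
As n -> infinity, <x_n, y> -> 0, confirming weak convergence of (x_n) to 0.

5


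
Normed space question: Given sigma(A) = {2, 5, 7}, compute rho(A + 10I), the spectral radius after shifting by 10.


Spectrum of A + 10I = {12, 15, 17}
Spectral radius = max |lambda| over the shifted spectrum
= max(12, 15, 17) = 17

17


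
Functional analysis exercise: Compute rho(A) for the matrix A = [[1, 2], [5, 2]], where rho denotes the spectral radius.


For a 2x2 matrix, eigenvalues satisfy lambda^2 - (trace)*lambda + det = 0
trace = 1 + 2 = 3
det = 1*2 - 2*5 = -8
discriminant = 3^2 - 4*(-8) = 41
spectral radius = max |eigenvalue| = 4.7016

4.7016


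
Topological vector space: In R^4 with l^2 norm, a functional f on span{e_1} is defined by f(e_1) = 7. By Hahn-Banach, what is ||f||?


The norm of f is given by ||f|| = sup_{||x||=1} |f(x)|.
On span{e_1}, ||e_1|| = 1, so ||f|| = |f(e_1)| / ||e_1||
= |7| / 1 = 7.0000

7.0000


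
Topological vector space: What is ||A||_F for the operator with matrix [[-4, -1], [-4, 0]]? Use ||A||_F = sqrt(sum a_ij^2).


||A||_F^2 = sum a_ij^2
= (-4)^2 + (-1)^2 + (-4)^2 + 0^2
= 16 + 1 + 16 + 0 = 33
||A||_F = sqrt(33) = 5.7446

5.7446


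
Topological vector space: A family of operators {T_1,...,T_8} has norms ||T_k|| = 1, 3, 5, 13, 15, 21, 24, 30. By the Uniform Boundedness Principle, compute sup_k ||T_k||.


By the Uniform Boundedness Principle, the supremum of norms is finite.
sup_k ||T_k|| = max(1, 3, 5, 13, 15, 21, 24, 30) = 30

30


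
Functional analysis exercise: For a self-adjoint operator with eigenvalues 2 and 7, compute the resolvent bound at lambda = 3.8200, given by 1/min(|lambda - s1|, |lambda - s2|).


dist(3.8200, {2, 7}) = min(|3.8200 - 2|, |3.8200 - 7|)
= min(1.8200, 3.1800) = 1.8200
Resolvent bound = 1/1.8200 = 0.5495

0.5495


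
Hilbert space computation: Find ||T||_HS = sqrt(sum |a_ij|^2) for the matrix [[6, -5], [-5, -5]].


The Hilbert-Schmidt norm is sqrt(sum of squares of all entries).
Sum of squares = 6^2 + (-5)^2 + (-5)^2 + (-5)^2
= 36 + 25 + 25 + 25 = 111
||T||_HS = sqrt(111) = 10.5357

10.5357


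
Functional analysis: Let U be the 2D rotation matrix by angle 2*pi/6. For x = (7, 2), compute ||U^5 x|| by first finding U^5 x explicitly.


U is a rotation by theta = 2*pi/6
U^5 = rotation by 5*theta = 10*pi/6
cos(10*pi/6) = 0.5000, sin(10*pi/6) = -0.8660
U^5 x = (0.5000 * 7 - -0.8660 * 2, -0.8660 * 7 + 0.5000 * 2)
= (5.2321, -5.0622)
||U^5 x|| = sqrt(5.2321^2 + (-5.0622)^2) = sqrt(53.0000) = 7.2801

7.2801


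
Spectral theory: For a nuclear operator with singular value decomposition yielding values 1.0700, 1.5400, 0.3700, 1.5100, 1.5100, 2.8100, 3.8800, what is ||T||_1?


The nuclear norm is the sum of all singular values.
||T||_1 = 1.0700 + 1.5400 + 0.3700 + 1.5100 + 1.5100 + 2.8100 + 3.8800
= 12.6900

12.6900


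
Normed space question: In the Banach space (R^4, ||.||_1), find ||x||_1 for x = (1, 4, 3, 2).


The l^1 norm equals the sum of absolute values of all components.
||x||_1 = 1 + 4 + 3 + 2
= 10

10.0000


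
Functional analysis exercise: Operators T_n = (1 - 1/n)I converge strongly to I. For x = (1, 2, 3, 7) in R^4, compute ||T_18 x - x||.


T_18 x - x = (1 - 1/18)x - x = -x/18
||x|| = sqrt(63) = 7.9373
||T_18 x - x|| = ||x||/18 = 7.9373/18 = 0.4410

0.4410


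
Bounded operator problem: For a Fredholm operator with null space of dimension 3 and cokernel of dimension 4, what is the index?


The Fredholm index is defined as ind(T) = dim(ker T) - dim(coker T)
= 3 - 4
= -1

-1


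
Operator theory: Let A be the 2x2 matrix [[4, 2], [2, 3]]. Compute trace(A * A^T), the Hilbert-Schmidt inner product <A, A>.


trace(A * A^T) = sum of squares of all entries
= 4^2 + 2^2 + 2^2 + 3^2
= 16 + 4 + 4 + 9
= 33

33


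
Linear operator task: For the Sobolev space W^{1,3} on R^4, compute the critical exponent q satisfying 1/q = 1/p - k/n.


Using the Sobolev embedding formula: 1/q = 1/p - k/n
1/q = 1/3 - 1/4 = 1/12
q = 1/(1/12) = 12

12.0000


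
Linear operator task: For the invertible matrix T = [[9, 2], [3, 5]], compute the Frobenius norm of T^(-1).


det(T) = 9*5 - 2*3 = 39
T^(-1) = (1/39) * [[5, -2], [-3, 9]] = [[0.1282, -0.0513], [-0.0769, 0.2308]]
||T^(-1)||_F^2 = 0.1282^2 + (-0.0513)^2 + (-0.0769)^2 + 0.2308^2 = 0.0782
||T^(-1)||_F = sqrt(0.0782) = 0.2797

0.2797


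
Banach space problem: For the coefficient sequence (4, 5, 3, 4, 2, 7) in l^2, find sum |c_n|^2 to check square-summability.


sum |c_n|^2 = 4^2 + 5^2 + 3^2 + 4^2 + 2^2 + 7^2
= 16 + 25 + 9 + 16 + 4 + 49
= 119

119


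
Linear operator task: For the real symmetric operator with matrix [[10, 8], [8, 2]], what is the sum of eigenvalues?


For a self-adjoint (symmetric) matrix, the eigenvalues are real.
The sum of eigenvalues equals the trace of the matrix.
trace = 10 + 2 = 12

12


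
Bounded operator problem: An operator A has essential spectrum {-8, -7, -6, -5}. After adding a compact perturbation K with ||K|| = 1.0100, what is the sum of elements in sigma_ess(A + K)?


By Weyl's theorem, the essential spectrum is invariant under compact perturbations.
sigma_ess(A + K) = sigma_ess(A) = {-8, -7, -6, -5}
Sum = -8 + -7 + -6 + -5 = -26

-26


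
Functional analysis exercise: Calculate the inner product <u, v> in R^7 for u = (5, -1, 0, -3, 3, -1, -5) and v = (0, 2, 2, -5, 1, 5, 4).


Computing the standard inner product <u, v> = sum u_i * v_i
= 5*0 + -1*2 + 0*2 + -3*-5 + 3*1 + -1*5 + -5*4
= 0 + -2 + 0 + 15 + 3 + -5 + -20
= -9

-9


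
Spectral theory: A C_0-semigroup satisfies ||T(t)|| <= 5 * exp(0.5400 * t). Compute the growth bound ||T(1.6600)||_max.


||T(1.6600)|| <= 5 * exp(0.5400 * 1.6600)
= 5 * exp(0.8964)
= 5 * 2.4508
= 12.2538

12.2538


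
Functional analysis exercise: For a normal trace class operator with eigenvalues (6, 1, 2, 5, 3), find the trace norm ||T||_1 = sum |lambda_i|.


For a normal operator, singular values equal |eigenvalues|.
Trace norm = sum |lambda_i| = 6 + 1 + 2 + 5 + 3
= 17

17


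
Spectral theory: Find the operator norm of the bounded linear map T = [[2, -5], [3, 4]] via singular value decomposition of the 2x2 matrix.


A^T A = [[13, 2], [2, 41]]
trace(A^T A) = 54, det(A^T A) = 529
discriminant = 54^2 - 4*529 = 800
Largest eigenvalue of A^T A = (trace + sqrt(disc))/2 = 41.1421
||T|| = sqrt(41.1421) = 6.4142

6.4142


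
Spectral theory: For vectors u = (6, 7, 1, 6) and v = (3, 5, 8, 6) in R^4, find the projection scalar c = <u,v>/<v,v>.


Computing <u,v> = 6*3 + 7*5 + 1*8 + 6*6 = 97
Computing <v,v> = 3^2 + 5^2 + 8^2 + 6^2 = 134
Projection coefficient = 97/134 = 0.7239

0.7239


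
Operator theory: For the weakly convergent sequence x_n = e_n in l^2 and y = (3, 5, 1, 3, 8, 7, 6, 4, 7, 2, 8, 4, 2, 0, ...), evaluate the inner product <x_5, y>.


x_5 = e_5 is the standard basis vector with 1 in position 5.
<x_5, y> = y_5 = 8
As n -> infinity, <x_n, y> -> 0, confirming weak convergence of (x_n) to 0.

8


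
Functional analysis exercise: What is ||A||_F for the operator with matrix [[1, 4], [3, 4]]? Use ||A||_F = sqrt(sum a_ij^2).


||A||_F^2 = sum a_ij^2
= 1^2 + 4^2 + 3^2 + 4^2
= 1 + 16 + 9 + 16 = 42
||A||_F = sqrt(42) = 6.4807

6.4807


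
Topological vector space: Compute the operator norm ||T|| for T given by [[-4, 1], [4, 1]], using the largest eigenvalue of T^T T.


A^T A = [[32, 0], [0, 2]]
trace(A^T A) = 34, det(A^T A) = 64
discriminant = 34^2 - 4*64 = 900
Largest eigenvalue of A^T A = (trace + sqrt(disc))/2 = 32.0000
||T|| = sqrt(32.0000) = 5.6569

5.6569


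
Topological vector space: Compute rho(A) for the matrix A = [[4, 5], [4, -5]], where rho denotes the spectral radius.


For a 2x2 matrix, eigenvalues satisfy lambda^2 - (trace)*lambda + det = 0
trace = 4 + -5 = -1
det = 4*-5 - 5*4 = -40
discriminant = (-1)^2 - 4*(-40) = 161
spectral radius = max |eigenvalue| = 6.8443

6.8443


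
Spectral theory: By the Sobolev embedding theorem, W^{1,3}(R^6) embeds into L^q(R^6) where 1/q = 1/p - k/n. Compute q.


Using the Sobolev embedding formula: 1/q = 1/p - k/n
1/q = 1/3 - 1/6 = 1/6
q = 1/(1/6) = 6

6.0000


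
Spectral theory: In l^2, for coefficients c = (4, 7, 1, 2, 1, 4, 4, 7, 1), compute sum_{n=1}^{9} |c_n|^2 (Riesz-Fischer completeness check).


sum |c_n|^2 = 4^2 + 7^2 + 1^2 + 2^2 + 1^2 + 4^2 + 4^2 + 7^2 + 1^2
= 16 + 49 + 1 + 4 + 1 + 16 + 16 + 49 + 1
= 153

153


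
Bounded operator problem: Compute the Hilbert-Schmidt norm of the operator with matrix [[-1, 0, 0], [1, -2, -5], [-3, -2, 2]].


The Hilbert-Schmidt norm is sqrt(sum of squares of all entries).
Sum of squares = (-1)^2 + 0^2 + 0^2 + 1^2 + (-2)^2 + (-5)^2 + (-3)^2 + (-2)^2 + 2^2
= 1 + 0 + 0 + 1 + 4 + 25 + 9 + 4 + 4 = 48
||T||_HS = sqrt(48) = 6.9282

6.9282


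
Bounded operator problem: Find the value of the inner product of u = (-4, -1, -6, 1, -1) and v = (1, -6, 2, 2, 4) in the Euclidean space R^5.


Computing the standard inner product <u, v> = sum u_i * v_i
= -4*1 + -1*-6 + -6*2 + 1*2 + -1*4
= -4 + 6 + -12 + 2 + -4
= -12

-12


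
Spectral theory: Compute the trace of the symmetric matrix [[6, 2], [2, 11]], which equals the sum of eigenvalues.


For a self-adjoint (symmetric) matrix, the eigenvalues are real.
The sum of eigenvalues equals the trace of the matrix.
trace = 6 + 11 = 17

17


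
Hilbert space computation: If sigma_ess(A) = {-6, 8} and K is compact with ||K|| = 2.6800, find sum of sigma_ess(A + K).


By Weyl's theorem, the essential spectrum is invariant under compact perturbations.
sigma_ess(A + K) = sigma_ess(A) = {-6, 8}
Sum = -6 + 8 = 2

2


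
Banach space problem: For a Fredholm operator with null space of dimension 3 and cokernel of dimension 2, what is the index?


The Fredholm index is defined as ind(T) = dim(ker T) - dim(coker T)
= 3 - 2
= 1

1


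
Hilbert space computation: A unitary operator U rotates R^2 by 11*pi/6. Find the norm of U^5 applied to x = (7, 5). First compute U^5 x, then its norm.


U is a rotation by theta = 11*pi/6
U^5 = rotation by 5*theta = 55*pi/6 = 7*pi/6 (mod 2*pi)
cos(7*pi/6) = -0.8660, sin(7*pi/6) = -0.5000
U^5 x = (-0.8660 * 7 - -0.5000 * 5, -0.5000 * 7 + -0.8660 * 5)
= (-3.5622, -7.8301)
||U^5 x|| = sqrt((-3.5622)^2 + (-7.8301)^2) = sqrt(74.0000) = 8.6023

8.6023


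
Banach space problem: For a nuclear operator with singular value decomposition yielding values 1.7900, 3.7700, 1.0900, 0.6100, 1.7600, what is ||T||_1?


The nuclear norm is the sum of all singular values.
||T||_1 = 1.7900 + 3.7700 + 1.0900 + 0.6100 + 1.7600
= 9.0200

9.0200


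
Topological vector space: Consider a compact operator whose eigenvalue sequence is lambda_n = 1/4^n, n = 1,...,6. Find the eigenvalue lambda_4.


The eigenvalue formula gives lambda_4 = 1/4^4
= 1/256
= 0.0039

0.0039


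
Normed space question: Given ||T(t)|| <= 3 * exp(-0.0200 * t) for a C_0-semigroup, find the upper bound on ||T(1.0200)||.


||T(1.0200)|| <= 3 * exp(-0.0200 * 1.0200)
= 3 * exp(-0.0204)
= 3 * 0.9798
= 2.9394

2.9394


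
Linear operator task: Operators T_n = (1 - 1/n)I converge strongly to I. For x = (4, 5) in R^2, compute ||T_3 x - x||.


T_3 x - x = (1 - 1/3)x - x = -x/3
||x|| = sqrt(41) = 6.4031
||T_3 x - x|| = ||x||/3 = 6.4031/3 = 2.1344

2.1344


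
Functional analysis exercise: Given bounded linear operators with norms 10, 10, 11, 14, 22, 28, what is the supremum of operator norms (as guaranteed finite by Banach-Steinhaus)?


By the Uniform Boundedness Principle, the supremum of norms is finite.
sup_k ||T_k|| = max(10, 10, 11, 14, 22, 28) = 28

28


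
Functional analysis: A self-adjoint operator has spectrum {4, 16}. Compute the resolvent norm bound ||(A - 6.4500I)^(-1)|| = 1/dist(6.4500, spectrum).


dist(6.4500, {4, 16}) = min(|6.4500 - 4|, |6.4500 - 16|)
= min(2.4500, 9.5500) = 2.4500
Resolvent bound = 1/2.4500 = 0.4082

0.4082


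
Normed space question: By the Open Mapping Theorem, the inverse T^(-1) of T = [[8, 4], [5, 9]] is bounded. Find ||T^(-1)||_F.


det(T) = 8*9 - 4*5 = 52
T^(-1) = (1/52) * [[9, -4], [-5, 8]] = [[0.1731, -0.0769], [-0.0962, 0.1538]]
||T^(-1)||_F^2 = 0.1731^2 + (-0.0769)^2 + (-0.0962)^2 + 0.1538^2 = 0.0688
||T^(-1)||_F = sqrt(0.0688) = 0.2623

0.2623


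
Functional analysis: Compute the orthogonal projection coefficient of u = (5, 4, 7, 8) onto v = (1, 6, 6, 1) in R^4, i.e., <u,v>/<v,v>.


Computing <u,v> = 5*1 + 4*6 + 7*6 + 8*1 = 79
Computing <v,v> = 1^2 + 6^2 + 6^2 + 1^2 = 74
Projection coefficient = 79/74 = 1.0676

1.0676


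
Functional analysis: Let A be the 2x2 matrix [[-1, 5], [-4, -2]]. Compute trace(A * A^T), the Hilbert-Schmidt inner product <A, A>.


trace(A * A^T) = sum of squares of all entries
= (-1)^2 + 5^2 + (-4)^2 + (-2)^2
= 1 + 25 + 16 + 4
= 46

46


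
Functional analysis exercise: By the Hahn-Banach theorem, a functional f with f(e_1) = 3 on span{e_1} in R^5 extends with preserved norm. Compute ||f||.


The norm of f is given by ||f|| = sup_{||x||=1} |f(x)|.
On span{e_1}, ||e_1|| = 1, so ||f|| = |f(e_1)| / ||e_1||
= |3| / 1 = 3.0000

3.0000


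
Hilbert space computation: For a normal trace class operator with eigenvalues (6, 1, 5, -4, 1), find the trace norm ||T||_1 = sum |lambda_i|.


For a normal operator, singular values equal |eigenvalues|.
Trace norm = sum |lambda_i| = 6 + 1 + 5 + 4 + 1
= 17

17


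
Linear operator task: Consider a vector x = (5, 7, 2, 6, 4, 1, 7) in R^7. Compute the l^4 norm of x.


The l^4 norm = (sum |x_i|^4)^(1/4)
Sum of 4th powers = 625 + 2401 + 16 + 1296 + 256 + 1 + 2401 = 6996
||x||_4 = (6996)^(1/4) = 9.1456

9.1456


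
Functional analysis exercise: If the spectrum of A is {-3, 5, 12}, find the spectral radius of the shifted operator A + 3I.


Spectrum of A + 3I = {0, 8, 15}
Spectral radius = max |lambda| over the shifted spectrum
= max(0, 8, 15) = 15

15


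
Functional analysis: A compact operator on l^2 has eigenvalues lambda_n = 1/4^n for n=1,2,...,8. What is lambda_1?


The eigenvalue formula gives lambda_1 = 1/4^1
= 1/4
= 0.2500

0.2500


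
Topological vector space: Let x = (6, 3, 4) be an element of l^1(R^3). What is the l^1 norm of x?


The l^1 norm equals the sum of absolute values of all components.
||x||_1 = 6 + 3 + 4
= 13

13.0000


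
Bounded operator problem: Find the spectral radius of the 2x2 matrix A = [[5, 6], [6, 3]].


For a 2x2 matrix, eigenvalues satisfy lambda^2 - (trace)*lambda + det = 0
trace = 5 + 3 = 8
det = 5*3 - 6*6 = -21
discriminant = 8^2 - 4*(-21) = 148
spectral radius = max |eigenvalue| = 10.0828

10.0828


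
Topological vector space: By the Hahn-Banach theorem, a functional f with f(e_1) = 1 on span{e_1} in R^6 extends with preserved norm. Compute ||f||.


The norm of f is given by ||f|| = sup_{||x||=1} |f(x)|.
On span{e_1}, ||e_1|| = 1, so ||f|| = |f(e_1)| / ||e_1||
= |1| / 1 = 1.0000

1.0000


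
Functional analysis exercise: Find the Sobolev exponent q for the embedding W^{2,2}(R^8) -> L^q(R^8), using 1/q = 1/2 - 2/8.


Using the Sobolev embedding formula: 1/q = 1/p - k/n
1/q = 1/2 - 2/8 = 1/4
q = 1/(1/4) = 4

4.0000


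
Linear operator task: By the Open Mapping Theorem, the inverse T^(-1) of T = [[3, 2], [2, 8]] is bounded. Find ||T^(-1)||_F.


det(T) = 3*8 - 2*2 = 20
T^(-1) = (1/20) * [[8, -2], [-2, 3]] = [[0.4000, -0.1000], [-0.1000, 0.1500]]
||T^(-1)||_F^2 = 0.4000^2 + (-0.1000)^2 + (-0.1000)^2 + 0.1500^2 = 0.2025
||T^(-1)||_F = sqrt(0.2025) = 0.4500

0.4500


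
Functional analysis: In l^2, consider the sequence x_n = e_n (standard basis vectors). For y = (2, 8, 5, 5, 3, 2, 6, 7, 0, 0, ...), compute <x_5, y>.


x_5 = e_5 is the standard basis vector with 1 in position 5.
<x_5, y> = y_5 = 3
As n -> infinity, <x_n, y> -> 0, confirming weak convergence of (x_n) to 0.

3


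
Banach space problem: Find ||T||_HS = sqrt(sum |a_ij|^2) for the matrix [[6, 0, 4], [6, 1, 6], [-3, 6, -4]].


The Hilbert-Schmidt norm is sqrt(sum of squares of all entries).
Sum of squares = 6^2 + 0^2 + 4^2 + 6^2 + 1^2 + 6^2 + (-3)^2 + 6^2 + (-4)^2
= 36 + 0 + 16 + 36 + 1 + 36 + 9 + 36 + 16 = 186
||T||_HS = sqrt(186) = 13.6382

13.6382


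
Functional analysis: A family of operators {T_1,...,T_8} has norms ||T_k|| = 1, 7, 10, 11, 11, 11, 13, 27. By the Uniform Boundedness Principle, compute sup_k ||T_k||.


By the Uniform Boundedness Principle, the supremum of norms is finite.
sup_k ||T_k|| = max(1, 7, 10, 11, 11, 11, 13, 27) = 27

27


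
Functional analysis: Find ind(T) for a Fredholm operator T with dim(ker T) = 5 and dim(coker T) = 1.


The Fredholm index is defined as ind(T) = dim(ker T) - dim(coker T)
= 5 - 1
= 4

4


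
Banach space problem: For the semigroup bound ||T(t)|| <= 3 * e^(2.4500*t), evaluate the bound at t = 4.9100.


||T(4.9100)|| <= 3 * exp(2.4500 * 4.9100)
= 3 * exp(12.0295)
= 3 * 167627.5780
= 502882.7340

502882.7340


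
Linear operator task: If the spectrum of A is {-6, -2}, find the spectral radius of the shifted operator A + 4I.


Spectrum of A + 4I = {-2, 2}
Spectral radius = max |lambda| over the shifted spectrum
= max(2, 2) = 2

2


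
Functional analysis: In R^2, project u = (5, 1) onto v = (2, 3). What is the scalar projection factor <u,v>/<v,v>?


Computing <u,v> = 5*2 + 1*3 = 13
Computing <v,v> = 2^2 + 3^2 = 13
Projection coefficient = 13/13 = 1.0000

1.0000


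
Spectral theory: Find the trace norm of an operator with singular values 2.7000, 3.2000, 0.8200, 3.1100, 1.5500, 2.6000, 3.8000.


The nuclear norm is the sum of all singular values.
||T||_1 = 2.7000 + 3.2000 + 0.8200 + 3.1100 + 1.5500 + 2.6000 + 3.8000
= 17.7800

17.7800


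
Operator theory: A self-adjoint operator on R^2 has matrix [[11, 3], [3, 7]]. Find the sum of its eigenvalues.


For a self-adjoint (symmetric) matrix, the eigenvalues are real.
The sum of eigenvalues equals the trace of the matrix.
trace = 11 + 7 = 18

18


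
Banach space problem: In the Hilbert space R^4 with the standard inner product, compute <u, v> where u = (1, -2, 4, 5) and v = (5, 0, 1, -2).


Computing the standard inner product <u, v> = sum u_i * v_i
= 1*5 + -2*0 + 4*1 + 5*-2
= 5 + 0 + 4 + -10
= -1

-1


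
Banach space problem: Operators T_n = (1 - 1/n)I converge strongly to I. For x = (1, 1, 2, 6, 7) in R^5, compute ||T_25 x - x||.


T_25 x - x = (1 - 1/25)x - x = -x/25
||x|| = sqrt(91) = 9.5394
||T_25 x - x|| = ||x||/25 = 9.5394/25 = 0.3816

0.3816


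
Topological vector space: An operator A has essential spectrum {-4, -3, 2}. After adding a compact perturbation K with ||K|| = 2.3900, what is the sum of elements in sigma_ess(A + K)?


By Weyl's theorem, the essential spectrum is invariant under compact perturbations.
sigma_ess(A + K) = sigma_ess(A) = {-4, -3, 2}
Sum = -4 + -3 + 2 = -5

-5


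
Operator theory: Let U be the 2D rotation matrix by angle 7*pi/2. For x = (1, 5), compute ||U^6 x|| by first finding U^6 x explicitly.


U is a rotation by theta = 7*pi/2
U^6 = rotation by 6*theta = 42*pi/2 = 2*pi/2 (mod 2*pi)
cos(2*pi/2) = -1.0000, sin(2*pi/2) = 0.0000
U^6 x = (-1.0000 * 1 - 0.0000 * 5, 0.0000 * 1 + -1.0000 * 5)
= (-1.0000, -5.0000)
||U^6 x|| = sqrt((-1.0000)^2 + (-5.0000)^2) = sqrt(26.0000) = 5.0990

5.0990


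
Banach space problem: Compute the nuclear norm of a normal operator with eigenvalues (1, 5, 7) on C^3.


For a normal operator, singular values equal |eigenvalues|.
Trace norm = sum |lambda_i| = 1 + 5 + 7
= 13

13


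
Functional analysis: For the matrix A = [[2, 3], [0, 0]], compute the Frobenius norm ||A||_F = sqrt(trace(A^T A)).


||A||_F^2 = sum a_ij^2
= 2^2 + 3^2 + 0^2 + 0^2
= 4 + 9 + 0 + 0 = 13
||A||_F = sqrt(13) = 3.6056

3.6056


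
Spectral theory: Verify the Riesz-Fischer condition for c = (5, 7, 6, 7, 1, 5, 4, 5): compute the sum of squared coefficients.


sum |c_n|^2 = 5^2 + 7^2 + 6^2 + 7^2 + 1^2 + 5^2 + 4^2 + 5^2
= 25 + 49 + 36 + 49 + 1 + 25 + 16 + 25
= 226

226


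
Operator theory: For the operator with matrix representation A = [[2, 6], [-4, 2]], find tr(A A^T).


trace(A * A^T) = sum of squares of all entries
= 2^2 + 6^2 + (-4)^2 + 2^2
= 4 + 36 + 16 + 4
= 60

60


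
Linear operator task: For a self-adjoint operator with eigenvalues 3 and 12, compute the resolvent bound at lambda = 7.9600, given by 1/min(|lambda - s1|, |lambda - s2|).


dist(7.9600, {3, 12}) = min(|7.9600 - 3|, |7.9600 - 12|)
= min(4.9600, 4.0400) = 4.0400
Resolvent bound = 1/4.0400 = 0.2475

0.2475


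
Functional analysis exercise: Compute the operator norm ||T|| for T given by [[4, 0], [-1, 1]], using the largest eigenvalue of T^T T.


A^T A = [[17, -1], [-1, 1]]
trace(A^T A) = 18, det(A^T A) = 16
discriminant = 18^2 - 4*16 = 260
Largest eigenvalue of A^T A = (trace + sqrt(disc))/2 = 17.0623
||T|| = sqrt(17.0623) = 4.1306

4.1306


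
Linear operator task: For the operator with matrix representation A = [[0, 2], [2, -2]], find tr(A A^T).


trace(A * A^T) = sum of squares of all entries
= 0^2 + 2^2 + 2^2 + (-2)^2
= 0 + 4 + 4 + 4
= 12

12


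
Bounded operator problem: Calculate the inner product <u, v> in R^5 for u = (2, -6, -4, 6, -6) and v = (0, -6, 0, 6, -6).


Computing the standard inner product <u, v> = sum u_i * v_i
= 2*0 + -6*-6 + -4*0 + 6*6 + -6*-6
= 0 + 36 + 0 + 36 + 36
= 108

108


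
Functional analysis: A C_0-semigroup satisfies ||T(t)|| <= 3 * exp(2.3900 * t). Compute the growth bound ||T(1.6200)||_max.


||T(1.6200)|| <= 3 * exp(2.3900 * 1.6200)
= 3 * exp(3.8718)
= 3 * 48.0288
= 144.0863

144.0863


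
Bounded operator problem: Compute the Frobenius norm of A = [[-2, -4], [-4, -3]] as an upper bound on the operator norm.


||A||_F^2 = sum a_ij^2
= (-2)^2 + (-4)^2 + (-4)^2 + (-3)^2
= 4 + 16 + 16 + 9 = 45
||A||_F = sqrt(45) = 6.7082

6.7082


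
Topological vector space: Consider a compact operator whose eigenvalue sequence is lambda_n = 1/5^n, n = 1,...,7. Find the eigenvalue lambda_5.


The eigenvalue formula gives lambda_5 = 1/5^5
= 1/3125
= 3.2000e-04

3.2000e-04


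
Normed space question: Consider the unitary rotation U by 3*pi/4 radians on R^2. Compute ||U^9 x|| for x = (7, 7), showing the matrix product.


U is a rotation by theta = 3*pi/4
U^9 = rotation by 9*theta = 27*pi/4 = 3*pi/4 (mod 2*pi)
cos(3*pi/4) = -0.7071, sin(3*pi/4) = 0.7071
U^9 x = (-0.7071 * 7 - 0.7071 * 7, 0.7071 * 7 + -0.7071 * 7)
= (-9.8995, 0.0000)
||U^9 x|| = sqrt((-9.8995)^2 + 0.0000^2) = sqrt(98.0000) = 9.8995

9.8995


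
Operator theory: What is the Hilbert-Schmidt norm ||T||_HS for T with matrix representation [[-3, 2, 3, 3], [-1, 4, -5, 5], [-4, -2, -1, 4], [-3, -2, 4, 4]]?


The Hilbert-Schmidt norm is sqrt(sum of squares of all entries).
Sum of squares = (-3)^2 + 2^2 + 3^2 + 3^2 + (-1)^2 + 4^2 + (-5)^2 + 5^2 + (-4)^2 + (-2)^2 + (-1)^2 + 4^2 + (-3)^2 + (-2)^2 + 4^2 + 4^2
= 9 + 4 + 9 + 9 + 1 + 16 + 25 + 25 + 16 + 4 + 1 + 16 + 9 + 4 + 16 + 16 = 180
||T||_HS = sqrt(180) = 13.4164

13.4164


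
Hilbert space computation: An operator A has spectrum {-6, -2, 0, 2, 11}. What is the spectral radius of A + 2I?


Spectrum of A + 2I = {-4, 0, 2, 4, 13}
Spectral radius = max |lambda| over the shifted spectrum
= max(4, 0, 2, 4, 13) = 13

13


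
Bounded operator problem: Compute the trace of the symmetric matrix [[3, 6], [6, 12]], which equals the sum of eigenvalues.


For a self-adjoint (symmetric) matrix, the eigenvalues are real.
The sum of eigenvalues equals the trace of the matrix.
trace = 3 + 12 = 15

15


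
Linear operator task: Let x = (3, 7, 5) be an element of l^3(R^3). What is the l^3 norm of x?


The l^3 norm = (sum |x_i|^3)^(1/3)
Sum of 3th powers = 27 + 343 + 125 = 495
||x||_3 = (495)^(1/3) = 7.9105

7.9105


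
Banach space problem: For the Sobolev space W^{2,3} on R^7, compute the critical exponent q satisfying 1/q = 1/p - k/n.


Using the Sobolev embedding formula: 1/q = 1/p - k/n
1/q = 1/3 - 2/7 = 1/21
q = 1/(1/21) = 21

21.0000


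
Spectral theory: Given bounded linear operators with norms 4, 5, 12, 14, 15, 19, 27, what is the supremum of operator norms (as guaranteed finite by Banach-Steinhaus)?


By the Uniform Boundedness Principle, the supremum of norms is finite.
sup_k ||T_k|| = max(4, 5, 12, 14, 15, 19, 27) = 27

27


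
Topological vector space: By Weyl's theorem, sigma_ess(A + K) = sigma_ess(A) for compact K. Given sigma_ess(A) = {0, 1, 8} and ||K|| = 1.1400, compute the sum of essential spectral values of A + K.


By Weyl's theorem, the essential spectrum is invariant under compact perturbations.
sigma_ess(A + K) = sigma_ess(A) = {0, 1, 8}
Sum = 0 + 1 + 8 = 9

9


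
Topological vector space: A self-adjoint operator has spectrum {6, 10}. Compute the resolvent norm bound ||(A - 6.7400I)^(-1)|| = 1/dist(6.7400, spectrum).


dist(6.7400, {6, 10}) = min(|6.7400 - 6|, |6.7400 - 10|)
= min(0.7400, 3.2600) = 0.7400
Resolvent bound = 1/0.7400 = 1.3514

1.3514


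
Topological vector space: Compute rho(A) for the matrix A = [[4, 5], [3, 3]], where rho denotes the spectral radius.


For a 2x2 matrix, eigenvalues satisfy lambda^2 - (trace)*lambda + det = 0
trace = 4 + 3 = 7
det = 4*3 - 5*3 = -3
discriminant = 7^2 - 4*(-3) = 61
spectral radius = max |eigenvalue| = 7.4051

7.4051


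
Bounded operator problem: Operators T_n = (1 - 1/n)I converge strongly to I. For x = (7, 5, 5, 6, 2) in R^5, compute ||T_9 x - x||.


T_9 x - x = (1 - 1/9)x - x = -x/9
||x|| = sqrt(139) = 11.7898
||T_9 x - x|| = ||x||/9 = 11.7898/9 = 1.3100

1.3100


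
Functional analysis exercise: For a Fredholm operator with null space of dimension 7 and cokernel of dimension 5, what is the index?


The Fredholm index is defined as ind(T) = dim(ker T) - dim(coker T)
= 7 - 5
= 2

2


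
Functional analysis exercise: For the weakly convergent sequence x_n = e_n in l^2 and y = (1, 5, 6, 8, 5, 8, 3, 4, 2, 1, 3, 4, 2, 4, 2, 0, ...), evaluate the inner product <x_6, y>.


x_6 = e_6 is the standard basis vector with 1 in position 6.
<x_6, y> = y_6 = 8
As n -> infinity, <x_n, y> -> 0, confirming weak convergence of (x_n) to 0.

8


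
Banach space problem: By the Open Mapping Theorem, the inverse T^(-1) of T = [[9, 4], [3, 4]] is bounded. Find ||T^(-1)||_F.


det(T) = 9*4 - 4*3 = 24
T^(-1) = (1/24) * [[4, -4], [-3, 9]] = [[0.1667, -0.1667], [-0.1250, 0.3750]]
||T^(-1)||_F^2 = 0.1667^2 + (-0.1667)^2 + (-0.1250)^2 + 0.3750^2 = 0.2118
||T^(-1)||_F = sqrt(0.2118) = 0.4602

0.4602


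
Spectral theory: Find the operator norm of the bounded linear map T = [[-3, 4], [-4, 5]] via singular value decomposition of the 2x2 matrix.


A^T A = [[25, -32], [-32, 41]]
trace(A^T A) = 66, det(A^T A) = 1
discriminant = 66^2 - 4*1 = 4352
Largest eigenvalue of A^T A = (trace + sqrt(disc))/2 = 65.9848
||T|| = sqrt(65.9848) = 8.1231

8.1231


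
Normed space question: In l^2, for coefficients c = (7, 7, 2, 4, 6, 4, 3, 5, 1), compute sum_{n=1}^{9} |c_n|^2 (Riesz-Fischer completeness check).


sum |c_n|^2 = 7^2 + 7^2 + 2^2 + 4^2 + 6^2 + 4^2 + 3^2 + 5^2 + 1^2
= 49 + 49 + 4 + 16 + 36 + 16 + 9 + 25 + 1
= 205

205


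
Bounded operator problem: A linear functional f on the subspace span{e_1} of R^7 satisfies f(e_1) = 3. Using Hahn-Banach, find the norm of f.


The norm of f is given by ||f|| = sup_{||x||=1} |f(x)|.
On span{e_1}, ||e_1|| = 1, so ||f|| = |f(e_1)| / ||e_1||
= |3| / 1 = 3.0000

3.0000


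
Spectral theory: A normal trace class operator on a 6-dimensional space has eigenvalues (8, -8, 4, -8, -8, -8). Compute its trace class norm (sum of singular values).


For a normal operator, singular values equal |eigenvalues|.
Trace norm = sum |lambda_i| = 8 + 8 + 4 + 8 + 8 + 8
= 44

44


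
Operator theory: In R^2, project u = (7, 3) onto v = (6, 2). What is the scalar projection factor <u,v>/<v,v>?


Computing <u,v> = 7*6 + 3*2 = 48
Computing <v,v> = 6^2 + 2^2 = 40
Projection coefficient = 48/40 = 1.2000

1.2000


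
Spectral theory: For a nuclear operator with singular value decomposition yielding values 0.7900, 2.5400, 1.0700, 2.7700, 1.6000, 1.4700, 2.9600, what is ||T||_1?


The nuclear norm is the sum of all singular values.
||T||_1 = 0.7900 + 2.5400 + 1.0700 + 2.7700 + 1.6000 + 1.4700 + 2.9600
= 13.2000

13.2000


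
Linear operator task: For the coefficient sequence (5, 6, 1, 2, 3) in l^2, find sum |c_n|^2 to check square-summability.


sum |c_n|^2 = 5^2 + 6^2 + 1^2 + 2^2 + 3^2
= 25 + 36 + 1 + 4 + 9
= 75

75


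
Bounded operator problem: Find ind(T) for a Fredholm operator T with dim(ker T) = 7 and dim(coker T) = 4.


The Fredholm index is defined as ind(T) = dim(ker T) - dim(coker T)
= 7 - 4
= 3

3


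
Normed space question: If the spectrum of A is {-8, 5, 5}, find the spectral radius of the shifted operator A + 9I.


Spectrum of A + 9I = {1, 14, 14}
Spectral radius = max |lambda| over the shifted spectrum
= max(1, 14, 14) = 14

14


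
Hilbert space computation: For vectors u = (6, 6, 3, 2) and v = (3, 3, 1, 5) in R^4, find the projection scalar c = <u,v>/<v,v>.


Computing <u,v> = 6*3 + 6*3 + 3*1 + 2*5 = 49
Computing <v,v> = 3^2 + 3^2 + 1^2 + 5^2 = 44
Projection coefficient = 49/44 = 1.1136

1.1136


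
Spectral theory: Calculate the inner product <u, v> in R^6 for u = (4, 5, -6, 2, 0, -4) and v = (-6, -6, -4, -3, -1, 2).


Computing the standard inner product <u, v> = sum u_i * v_i
= 4*-6 + 5*-6 + -6*-4 + 2*-3 + 0*-1 + -4*2
= -24 + -30 + 24 + -6 + 0 + -8
= -44

-44


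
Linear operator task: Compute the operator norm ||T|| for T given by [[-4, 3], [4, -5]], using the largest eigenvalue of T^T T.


A^T A = [[32, -32], [-32, 34]]
trace(A^T A) = 66, det(A^T A) = 64
discriminant = 66^2 - 4*64 = 4100
Largest eigenvalue of A^T A = (trace + sqrt(disc))/2 = 65.0156
||T|| = sqrt(65.0156) = 8.0632

8.0632


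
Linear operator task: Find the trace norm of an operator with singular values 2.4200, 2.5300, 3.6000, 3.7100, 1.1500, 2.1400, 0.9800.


The nuclear norm is the sum of all singular values.
||T||_1 = 2.4200 + 2.5300 + 3.6000 + 3.7100 + 1.1500 + 2.1400 + 0.9800
= 16.5300

16.5300


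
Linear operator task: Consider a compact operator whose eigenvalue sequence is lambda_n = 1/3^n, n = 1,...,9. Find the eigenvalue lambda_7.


The eigenvalue formula gives lambda_7 = 1/3^7
= 1/2187
= 4.5725e-04

4.5725e-04


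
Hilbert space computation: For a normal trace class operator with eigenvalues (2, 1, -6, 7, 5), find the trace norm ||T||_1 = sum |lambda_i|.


For a normal operator, singular values equal |eigenvalues|.
Trace norm = sum |lambda_i| = 2 + 1 + 6 + 7 + 5
= 21

21


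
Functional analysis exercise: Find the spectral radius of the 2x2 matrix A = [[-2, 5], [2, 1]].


For a 2x2 matrix, eigenvalues satisfy lambda^2 - (trace)*lambda + det = 0
trace = -2 + 1 = -1
det = -2*1 - 5*2 = -12
discriminant = (-1)^2 - 4*(-12) = 49
spectral radius = max |eigenvalue| = 4.0000

4.0000


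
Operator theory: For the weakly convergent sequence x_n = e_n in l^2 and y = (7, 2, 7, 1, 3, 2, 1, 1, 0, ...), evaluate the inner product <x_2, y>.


x_2 = e_2 is the standard basis vector with 1 in position 2.
<x_2, y> = y_2 = 2
As n -> infinity, <x_n, y> -> 0, confirming weak convergence of (x_n) to 0.

2


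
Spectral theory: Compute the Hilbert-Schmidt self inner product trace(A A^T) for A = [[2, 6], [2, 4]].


trace(A * A^T) = sum of squares of all entries
= 2^2 + 6^2 + 2^2 + 4^2
= 4 + 36 + 4 + 16
= 60

60


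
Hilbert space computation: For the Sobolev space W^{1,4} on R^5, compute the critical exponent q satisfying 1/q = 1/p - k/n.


Using the Sobolev embedding formula: 1/q = 1/p - k/n
1/q = 1/4 - 1/5 = 1/20
q = 1/(1/20) = 20

20.0000


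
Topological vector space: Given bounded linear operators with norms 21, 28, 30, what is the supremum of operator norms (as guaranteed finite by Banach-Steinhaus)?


By the Uniform Boundedness Principle, the supremum of norms is finite.
sup_k ||T_k|| = max(21, 28, 30) = 30

30


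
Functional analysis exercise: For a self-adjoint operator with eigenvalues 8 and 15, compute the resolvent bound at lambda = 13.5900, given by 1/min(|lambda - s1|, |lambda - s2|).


dist(13.5900, {8, 15}) = min(|13.5900 - 8|, |13.5900 - 15|)
= min(5.5900, 1.4100) = 1.4100
Resolvent bound = 1/1.4100 = 0.7092

0.7092


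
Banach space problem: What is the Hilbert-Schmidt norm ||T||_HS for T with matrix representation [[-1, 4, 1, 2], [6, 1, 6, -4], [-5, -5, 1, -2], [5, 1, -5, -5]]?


The Hilbert-Schmidt norm is sqrt(sum of squares of all entries).
Sum of squares = (-1)^2 + 4^2 + 1^2 + 2^2 + 6^2 + 1^2 + 6^2 + (-4)^2 + (-5)^2 + (-5)^2 + 1^2 + (-2)^2 + 5^2 + 1^2 + (-5)^2 + (-5)^2
= 1 + 16 + 1 + 4 + 36 + 1 + 36 + 16 + 25 + 25 + 1 + 4 + 25 + 1 + 25 + 25 = 242
||T||_HS = sqrt(242) = 15.5563

15.5563


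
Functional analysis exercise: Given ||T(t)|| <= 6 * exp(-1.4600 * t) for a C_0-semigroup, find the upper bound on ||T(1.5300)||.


||T(1.5300)|| <= 6 * exp(-1.4600 * 1.5300)
= 6 * exp(-2.2338)
= 6 * 0.1071
= 0.6427

0.6427


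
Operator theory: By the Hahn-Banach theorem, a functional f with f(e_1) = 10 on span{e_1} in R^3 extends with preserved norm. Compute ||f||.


The norm of f is given by ||f|| = sup_{||x||=1} |f(x)|.
On span{e_1}, ||e_1|| = 1, so ||f|| = |f(e_1)| / ||e_1||
= |10| / 1 = 10.0000

10.0000


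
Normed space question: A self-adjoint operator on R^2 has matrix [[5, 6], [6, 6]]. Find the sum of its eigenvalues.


For a self-adjoint (symmetric) matrix, the eigenvalues are real.
The sum of eigenvalues equals the trace of the matrix.
trace = 5 + 6 = 11

11


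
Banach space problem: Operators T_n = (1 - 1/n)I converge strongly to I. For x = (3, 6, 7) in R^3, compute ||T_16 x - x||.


T_16 x - x = (1 - 1/16)x - x = -x/16
||x|| = sqrt(94) = 9.6954
||T_16 x - x|| = ||x||/16 = 9.6954/16 = 0.6060

0.6060


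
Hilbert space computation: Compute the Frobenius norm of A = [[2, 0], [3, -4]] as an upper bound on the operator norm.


||A||_F^2 = sum a_ij^2
= 2^2 + 0^2 + 3^2 + (-4)^2
= 4 + 0 + 9 + 16 = 29
||A||_F = sqrt(29) = 5.3852

5.3852


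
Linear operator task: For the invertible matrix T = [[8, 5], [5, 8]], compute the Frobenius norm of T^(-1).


det(T) = 8*8 - 5*5 = 39
T^(-1) = (1/39) * [[8, -5], [-5, 8]] = [[0.2051, -0.1282], [-0.1282, 0.2051]]
||T^(-1)||_F^2 = 0.2051^2 + (-0.1282)^2 + (-0.1282)^2 + 0.2051^2 = 0.1170
||T^(-1)||_F = sqrt(0.1170) = 0.3421

0.3421


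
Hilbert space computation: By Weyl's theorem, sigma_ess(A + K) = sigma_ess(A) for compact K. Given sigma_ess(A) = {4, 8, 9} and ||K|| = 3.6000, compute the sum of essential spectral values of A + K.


By Weyl's theorem, the essential spectrum is invariant under compact perturbations.
sigma_ess(A + K) = sigma_ess(A) = {4, 8, 9}
Sum = 4 + 8 + 9 = 21

21


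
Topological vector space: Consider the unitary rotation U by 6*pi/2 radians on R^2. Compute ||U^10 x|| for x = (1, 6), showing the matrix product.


U is a rotation by theta = 6*pi/2
U^10 = rotation by 10*theta = 60*pi/2 = 0*pi/2 (mod 2*pi)
cos(0*pi/2) = 1.0000, sin(0*pi/2) = 0.0000
U^10 x = (1.0000 * 1 - 0.0000 * 6, 0.0000 * 1 + 1.0000 * 6)
= (1.0000, 6.0000)
||U^10 x|| = sqrt(1.0000^2 + 6.0000^2) = sqrt(37.0000) = 6.0828

6.0828


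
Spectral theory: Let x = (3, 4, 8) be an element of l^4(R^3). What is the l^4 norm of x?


The l^4 norm = (sum |x_i|^4)^(1/4)
Sum of 4th powers = 81 + 256 + 4096 = 4433
||x||_4 = (4433)^(1/4) = 8.1597

8.1597


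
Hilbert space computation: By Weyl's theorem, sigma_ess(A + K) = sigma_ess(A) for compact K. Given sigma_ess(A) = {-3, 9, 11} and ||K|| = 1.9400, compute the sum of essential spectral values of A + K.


By Weyl's theorem, the essential spectrum is invariant under compact perturbations.
sigma_ess(A + K) = sigma_ess(A) = {-3, 9, 11}
Sum = -3 + 9 + 11 = 17

17


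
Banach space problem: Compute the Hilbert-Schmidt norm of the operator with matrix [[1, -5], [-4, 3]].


The Hilbert-Schmidt norm is sqrt(sum of squares of all entries).
Sum of squares = 1^2 + (-5)^2 + (-4)^2 + 3^2
= 1 + 25 + 16 + 9 = 51
||T||_HS = sqrt(51) = 7.1414

7.1414


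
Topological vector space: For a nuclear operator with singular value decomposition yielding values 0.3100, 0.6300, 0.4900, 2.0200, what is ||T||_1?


The nuclear norm is the sum of all singular values.
||T||_1 = 0.3100 + 0.6300 + 0.4900 + 2.0200
= 3.4500

3.4500


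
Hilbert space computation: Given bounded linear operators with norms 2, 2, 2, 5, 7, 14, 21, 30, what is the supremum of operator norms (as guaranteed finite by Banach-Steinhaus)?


By the Uniform Boundedness Principle, the supremum of norms is finite.
sup_k ||T_k|| = max(2, 2, 2, 5, 7, 14, 21, 30) = 30

30


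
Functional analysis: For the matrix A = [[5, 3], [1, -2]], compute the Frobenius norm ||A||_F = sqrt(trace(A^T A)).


||A||_F^2 = sum a_ij^2
= 5^2 + 3^2 + 1^2 + (-2)^2
= 25 + 9 + 1 + 4 = 39
||A||_F = sqrt(39) = 6.2450

6.2450


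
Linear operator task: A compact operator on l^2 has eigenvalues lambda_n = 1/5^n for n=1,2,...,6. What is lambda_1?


The eigenvalue formula gives lambda_1 = 1/5^1
= 1/5
= 0.2000

0.2000


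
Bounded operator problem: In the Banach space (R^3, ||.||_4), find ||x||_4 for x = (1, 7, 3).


The l^4 norm = (sum |x_i|^4)^(1/4)
Sum of 4th powers = 1 + 2401 + 81 = 2483
||x||_4 = (2483)^(1/4) = 7.0590

7.0590


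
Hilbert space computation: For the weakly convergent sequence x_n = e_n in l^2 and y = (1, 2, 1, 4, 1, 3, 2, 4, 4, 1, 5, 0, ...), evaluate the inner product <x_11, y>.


x_11 = e_11 is the standard basis vector with 1 in position 11.
<x_11, y> = y_11 = 5
As n -> infinity, <x_n, y> -> 0, confirming weak convergence of (x_n) to 0.

5


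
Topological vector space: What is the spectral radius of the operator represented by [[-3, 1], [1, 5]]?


For a 2x2 matrix, eigenvalues satisfy lambda^2 - (trace)*lambda + det = 0
trace = -3 + 5 = 2
det = -3*5 - 1*1 = -16
discriminant = 2^2 - 4*(-16) = 68
spectral radius = max |eigenvalue| = 5.1231

5.1231


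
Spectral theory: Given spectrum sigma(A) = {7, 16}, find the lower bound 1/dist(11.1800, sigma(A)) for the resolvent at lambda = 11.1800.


dist(11.1800, {7, 16}) = min(|11.1800 - 7|, |11.1800 - 16|)
= min(4.1800, 4.8200) = 4.1800
Resolvent bound = 1/4.1800 = 0.2392

0.2392


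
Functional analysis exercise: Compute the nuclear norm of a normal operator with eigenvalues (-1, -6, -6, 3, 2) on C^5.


For a normal operator, singular values equal |eigenvalues|.
Trace norm = sum |lambda_i| = 1 + 6 + 6 + 3 + 2
= 18

18


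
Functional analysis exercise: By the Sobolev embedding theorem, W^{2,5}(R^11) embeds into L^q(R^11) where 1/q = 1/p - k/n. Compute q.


Using the Sobolev embedding formula: 1/q = 1/p - k/n
1/q = 1/5 - 2/11 = 1/55
q = 1/(1/55) = 55

55.0000
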